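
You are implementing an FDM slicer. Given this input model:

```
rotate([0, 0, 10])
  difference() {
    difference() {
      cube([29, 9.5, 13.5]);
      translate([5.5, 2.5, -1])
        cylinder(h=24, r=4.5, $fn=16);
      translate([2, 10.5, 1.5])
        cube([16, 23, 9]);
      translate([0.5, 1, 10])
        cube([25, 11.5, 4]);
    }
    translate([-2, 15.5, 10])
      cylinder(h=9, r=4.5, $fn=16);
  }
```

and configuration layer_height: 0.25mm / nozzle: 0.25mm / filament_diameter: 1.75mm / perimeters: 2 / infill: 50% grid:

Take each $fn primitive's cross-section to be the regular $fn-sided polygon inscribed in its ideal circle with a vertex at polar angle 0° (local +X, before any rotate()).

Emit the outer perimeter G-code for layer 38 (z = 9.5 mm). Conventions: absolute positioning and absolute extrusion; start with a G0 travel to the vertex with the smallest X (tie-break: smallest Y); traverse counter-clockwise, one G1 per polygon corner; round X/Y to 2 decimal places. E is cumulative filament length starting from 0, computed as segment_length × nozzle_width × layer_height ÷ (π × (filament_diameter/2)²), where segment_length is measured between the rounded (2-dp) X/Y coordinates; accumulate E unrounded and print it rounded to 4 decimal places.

G0 X-1.65 Y9.36 Z9.50
G1 X0.00 Y0.00 E0.2470
G1 X1.83 Y0.32 E0.2952
G1 X1.19 Y1.00 E0.3195
G1 X0.55 Y2.64 E0.3652
G1 X0.59 Y4.39 E0.4107
G1 X1.30 Y6.00 E0.4565
G1 X2.56 Y7.21 E0.5018
G1 X4.20 Y7.85 E0.5476
G1 X5.96 Y7.81 E0.5933
G1 X7.56 Y7.10 E0.6388
G1 X8.78 Y5.83 E0.6846
G1 X9.41 Y4.20 E0.7300
G1 X9.38 Y2.44 E0.7757
G1 X9.00 Y1.59 E0.7999
G1 X28.56 Y5.04 E1.3160
G1 X26.91 Y14.39 E1.5627
G1 X-1.65 Y9.36 E2.3163

At z = 9.5 mm: the 29×9.5 cube contributes its full rectangle; the r=4.5 cylinder at (5.5, 2.5) gives a regular 16-gon of circumradius 4.5 (constant along its height); the 16×23 cube at (2, 10.5) contributes its full rectangle; the cube at (0.5, 1) is absent (z outside [10, 14]); Taking the first minus the rest: starting from the 29×9.5 cube, the r=4.5 cylinder at (5.5, 2.5) partially overlaps it — only the 51.97 mm² overlap (of its 61.99 mm²) is removed, clipping the outline; the 16×23 cube at (2, 10.5) misses the remaining region (no effect) — 1 connected region; the cylinder at (-2, 15.5) is absent (z outside [10, 19]); Subtracting the remaining from the first: none of the subtracted shapes is present at this height, so the result so far is unchanged — 1 connected region; (whole slice rotated 10° about Z — lengths, areas and connectivity unchanged). The outline is a single polygon with 17 vertices. Extrusion per mm of travel: 0.25 × 0.25 / (π × 0.875²) = 0.025984. Accumulating E over each segment gives final E = 2.3163.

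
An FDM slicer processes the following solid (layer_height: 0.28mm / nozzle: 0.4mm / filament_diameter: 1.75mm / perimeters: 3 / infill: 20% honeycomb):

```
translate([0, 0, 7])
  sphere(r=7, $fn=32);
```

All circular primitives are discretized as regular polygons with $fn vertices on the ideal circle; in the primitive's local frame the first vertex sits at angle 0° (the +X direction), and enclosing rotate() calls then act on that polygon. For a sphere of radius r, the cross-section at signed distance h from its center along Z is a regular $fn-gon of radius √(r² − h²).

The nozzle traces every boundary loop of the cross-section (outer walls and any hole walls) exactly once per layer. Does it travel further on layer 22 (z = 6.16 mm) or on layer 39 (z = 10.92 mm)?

Layer 22 (z = 6.16): the r=7 sphere slices to a regular 32-gon of circumradius 6.949 (√(r²−h²) with h=0.84 from center) (perimeter = 2·32·6.949·sin(180°/32) = 43.59 mm). So its perimeter = 43.59 mm. Layer 39 (z = 10.92): the r=7 sphere slices to a regular 32-gon of circumradius 5.799 (√(r²−h²) with h=3.92 from center) (perimeter = 2·32·5.799·sin(180°/32) = 36.38 mm). So its perimeter = 36.38 mm. Layer 22 is larger (43.59 vs 36.38 mm).

layer 22 (z = 6.16 mm)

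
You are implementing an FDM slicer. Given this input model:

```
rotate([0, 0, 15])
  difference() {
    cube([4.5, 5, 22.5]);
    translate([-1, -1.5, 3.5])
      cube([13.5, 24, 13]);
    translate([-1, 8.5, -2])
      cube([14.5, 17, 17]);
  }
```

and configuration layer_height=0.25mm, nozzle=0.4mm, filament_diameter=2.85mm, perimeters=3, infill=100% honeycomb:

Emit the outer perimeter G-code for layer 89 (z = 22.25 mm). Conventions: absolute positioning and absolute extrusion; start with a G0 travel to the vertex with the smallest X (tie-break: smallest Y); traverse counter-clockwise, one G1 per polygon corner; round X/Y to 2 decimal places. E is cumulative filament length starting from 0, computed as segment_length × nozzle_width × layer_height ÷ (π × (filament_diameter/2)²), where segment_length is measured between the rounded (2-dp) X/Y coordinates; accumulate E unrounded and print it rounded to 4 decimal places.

At z = 22.25 mm: the cube (footprint 4.5×5) is included at this height; the cube at (-1, -1.5) does not reach this height (z outside [3.5, 16.5]); the cube at (-1, 8.5) does not reach this height (z outside [-2, 15]); Subtracting the remaining from the first: none of the subtracted shapes is present at this height, so the 4.5×5 cube is unchanged — 1 connected region; (whole slice rotated 15° about Z — lengths, areas and connectivity unchanged). The outline is a single polygon with 4 vertices. Extrusion per mm of travel: 0.4 × 0.25 / (π × 1.425²) = 0.015675. Accumulating E over each segment gives final E = 0.2978.

G0 X-1.29 Y4.83 Z22.25
G1 X0.00 Y0.00 E0.0784
G1 X4.35 Y1.16 E0.1489
G1 X3.05 Y5.99 E0.2273
G1 X-1.29 Y4.83 E0.2978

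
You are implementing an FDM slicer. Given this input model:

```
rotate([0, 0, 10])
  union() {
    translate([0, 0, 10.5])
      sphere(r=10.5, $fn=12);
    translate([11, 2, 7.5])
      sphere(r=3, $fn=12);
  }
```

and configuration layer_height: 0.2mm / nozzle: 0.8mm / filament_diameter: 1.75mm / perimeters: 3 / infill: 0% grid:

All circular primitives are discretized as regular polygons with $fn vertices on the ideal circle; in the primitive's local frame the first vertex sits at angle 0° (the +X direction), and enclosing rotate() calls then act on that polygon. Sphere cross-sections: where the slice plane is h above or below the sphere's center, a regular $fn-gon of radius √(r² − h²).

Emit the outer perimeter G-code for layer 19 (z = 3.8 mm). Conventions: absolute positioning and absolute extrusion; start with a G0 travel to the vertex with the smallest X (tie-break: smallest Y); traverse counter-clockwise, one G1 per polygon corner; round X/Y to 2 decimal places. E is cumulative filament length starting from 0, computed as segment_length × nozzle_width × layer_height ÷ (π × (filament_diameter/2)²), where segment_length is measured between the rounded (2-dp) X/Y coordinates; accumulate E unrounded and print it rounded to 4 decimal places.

At z = 3.8 mm: the r=10.5 sphere contributes a regular 12-gon of circumradius √(10.5²−6.7²) = 8.085; the sphere at (11, 2) does not reach this height (|z−center|=3.700 > r=3); Combining (union): only the r=10.5 sphere is present, so the union is just that shape — 1 connected region; (whole slice rotated 10° about Z — lengths, areas and connectivity unchanged). The outline is a single polygon with 12 vertices. Extrusion per mm of travel: 0.8 × 0.2 / (π × 0.875²) = 0.066520. Accumulating E over each segment gives final E = 3.3408.

G0 X-7.96 Y-1.40 Z3.80
G1 X-6.19 Y-5.20 E0.2789
G1 X-2.77 Y-7.60 E0.5568
G1 X1.40 Y-7.96 E0.8352
G1 X5.20 Y-6.19 E1.1141
G1 X7.60 Y-2.77 E1.3920
G1 X7.96 Y1.40 E1.6704
G1 X6.19 Y5.20 E1.9493
G1 X2.77 Y7.60 E2.2272
G1 X-1.40 Y7.96 E2.5056
G1 X-5.20 Y6.19 E2.7845
G1 X-7.60 Y2.77 E3.0624
G1 X-7.96 Y-1.40 E3.3408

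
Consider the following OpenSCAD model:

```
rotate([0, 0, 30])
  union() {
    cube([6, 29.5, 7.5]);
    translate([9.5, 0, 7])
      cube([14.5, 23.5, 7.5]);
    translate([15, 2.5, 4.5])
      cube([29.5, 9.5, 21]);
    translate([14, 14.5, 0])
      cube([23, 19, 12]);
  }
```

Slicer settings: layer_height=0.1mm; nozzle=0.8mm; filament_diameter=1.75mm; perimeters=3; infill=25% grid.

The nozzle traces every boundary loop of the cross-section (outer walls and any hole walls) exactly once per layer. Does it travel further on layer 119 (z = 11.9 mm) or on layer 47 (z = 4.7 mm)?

layer 47 (z = 4.7 mm)

Layer 119 (z = 11.9): the cube is not intersected at this z (z outside [0, 7.5]); the 14.5×23.5 cube at (9.5, 0) contributes its full rectangle (perimeter 76.00 mm); the 29.5×9.5 cube at (15, 2.5) contributes its full rectangle (perimeter 78.00 mm); the 23×19 cube at (14, 14.5) contributes its full rectangle (perimeter 84.00 mm); Merging all regions: the regions partially overlap (shared area 175.50 mm²), so the edge portions inside another operand are dropped and the merged outline is re-measured after clipping — boundary = 163.00 mm; (rotated 30° about Z; rotation is an isometry so areas/perimeters/island counts are preserved). So its perimeter = 163.00 mm. Layer 47 (z = 4.7): the cube is present — its section is the full 6×29.5 rectangle (perimeter 71.00 mm); the cube at (9.5, 0) does not reach this height (z outside [7, 14.5]); the cube at (15, 2.5) (footprint 29.5×9.5) is included at this height (perimeter 78.00 mm); the 23×19 cube at (14, 14.5) contributes its full rectangle (perimeter 84.00 mm); Merging all regions: the 3 present regions are separate (no shared area or edge), so areas and boundary lengths simply add and each stays a separate island — boundary = 233.00 mm; (whole slice rotated 30° about Z — lengths, areas and connectivity unchanged). So its perimeter = 233.00 mm. Layer 47 is larger (233.00 vs 163.00 mm).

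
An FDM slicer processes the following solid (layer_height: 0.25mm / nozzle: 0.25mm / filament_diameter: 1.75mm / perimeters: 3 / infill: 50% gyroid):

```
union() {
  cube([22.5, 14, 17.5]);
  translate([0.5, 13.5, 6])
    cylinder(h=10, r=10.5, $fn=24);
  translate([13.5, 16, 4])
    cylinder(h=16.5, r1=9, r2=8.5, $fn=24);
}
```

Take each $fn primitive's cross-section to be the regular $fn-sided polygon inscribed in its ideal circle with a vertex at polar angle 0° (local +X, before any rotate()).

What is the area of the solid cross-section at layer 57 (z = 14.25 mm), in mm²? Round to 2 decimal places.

At z = 14.25 mm: the cube (footprint 22.5×14) is included at this height (area 315.00 mm²); the cylinder at (0.5, 13.5): section is a regular 24-gon, circumradius r=10.5 (area = (24/2)·10.500²·sin(360°/24) = 342.42 mm²); the cone at (13.5, 16): at t=0.621 of its height the radius interpolates to r₁+(r₂−r₁)t = 8.689, giving a regular 24-gon of that circumradius (area = (24/2)·8.689²·sin(360°/24) = 234.51 mm²); Merging all regions: the regions partially overlap — summed areas 891.92 mm² minus the doubly-counted overlap 212.24 mm² gives 679.68 mm² — area = 679.68 mm². Overall, the cross-section is a single solid region. Net area = 679.68 mm².

679.68 mm²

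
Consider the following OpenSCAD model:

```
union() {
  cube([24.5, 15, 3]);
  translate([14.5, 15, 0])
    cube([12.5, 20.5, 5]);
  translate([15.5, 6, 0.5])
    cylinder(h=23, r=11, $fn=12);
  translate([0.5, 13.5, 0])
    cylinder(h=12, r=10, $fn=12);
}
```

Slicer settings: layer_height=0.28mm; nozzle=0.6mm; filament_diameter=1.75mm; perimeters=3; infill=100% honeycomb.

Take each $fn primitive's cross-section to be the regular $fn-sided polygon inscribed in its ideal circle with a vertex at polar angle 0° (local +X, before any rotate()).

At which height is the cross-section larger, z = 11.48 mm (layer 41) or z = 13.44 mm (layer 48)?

layer 41 (z = 11.48 mm)

Layer 41 (z = 11.48): the cube does not reach this height (z outside [0, 3]); the cube at (14.5, 15) is absent (z outside [0, 5]); the r=11 cylinder at (15.5, 6) gives a regular 12-gon of circumradius 11 (constant along its height) (area = (12/2)·11.000²·sin(360°/12) = 363.00 mm²); the r=10 cylinder at (0.5, 13.5) gives a regular 12-gon of circumradius 10 (constant along its height) (area = (12/2)·10.000²·sin(360°/12) = 300.00 mm²); Merging all regions: the regions partially overlap — summed areas 663.00 mm² minus the doubly-counted overlap 30.41 mm² gives 632.59 mm² — area = 632.59 mm². So its area = 632.59 mm². Layer 48 (z = 13.44): the cube is not intersected at this z (z outside [0, 3]); the cube at (14.5, 15) does not reach this height (z outside [0, 5]); the cylinder at (15.5, 6): section is a regular 12-gon, circumradius r=11 (area = (12/2)·11.000²·sin(360°/12) = 363.00 mm²); the cylinder at (0.5, 13.5) does not reach this height (z outside [0, 12]); Taking the union: only the r=11 cylinder at (15.5, 6) is present, so the union is just that shape — area = 363.00 mm². So its area = 363.00 mm². Layer 41 is larger (632.59 vs 363.00 mm²).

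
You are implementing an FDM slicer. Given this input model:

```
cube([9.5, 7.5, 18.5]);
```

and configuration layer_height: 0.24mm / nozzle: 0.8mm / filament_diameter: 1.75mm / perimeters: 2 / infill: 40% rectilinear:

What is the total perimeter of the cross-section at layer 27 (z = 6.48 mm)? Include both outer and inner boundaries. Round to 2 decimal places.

At z = 6.48 mm: the 9.5×7.5 cube contributes its full rectangle (perimeter 34.00 mm). Overall, the cross-section is a single solid region. Total boundary length (outer) = 34.00 mm.

34.00 mm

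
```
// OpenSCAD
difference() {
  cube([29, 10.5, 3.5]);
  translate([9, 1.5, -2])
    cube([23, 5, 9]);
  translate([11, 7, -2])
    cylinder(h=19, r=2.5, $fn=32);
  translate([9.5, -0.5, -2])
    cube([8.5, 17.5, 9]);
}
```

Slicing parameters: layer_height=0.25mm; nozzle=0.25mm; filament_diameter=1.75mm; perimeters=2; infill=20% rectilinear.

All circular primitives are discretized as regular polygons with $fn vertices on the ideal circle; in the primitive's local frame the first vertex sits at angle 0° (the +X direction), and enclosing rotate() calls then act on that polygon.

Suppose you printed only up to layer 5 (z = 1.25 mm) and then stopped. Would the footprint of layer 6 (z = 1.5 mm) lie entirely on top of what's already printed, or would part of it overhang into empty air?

Compare the two slices. At z = 1.25: the cube is present — its section is the full 29×10.5 rectangle (area 304.50 mm²); the cube at (9, 1.5) (footprint 23×5) is included at this height (area 115.00 mm²); the r=2.5 cylinder at (11, 7) contributes a regular 32-gon of circumradius 2.5 (area = (32/2)·2.500²·sin(360°/32) = 19.51 mm²); the cube at (9.5, -0.5) is present — its section is the full 8.5×17.5 rectangle (area 148.75 mm²); Subtracting the remaining from the first: starting from the 29×10.5 cube (304.50 mm²), the 23×5 cube at (9, 1.5) partially overlaps it — only the 100.00 mm² overlap (of its 115.00 mm²) is removed, clipping the outline; the r=2.5 cylinder at (11, 7) partially overlaps it — only the 12.49 mm² overlap (of its 19.51 mm²) is removed, clipping the outline; the 8.5×17.5 cube at (9.5, -0.5) partially overlaps it — only the 36.39 mm² overlap (of its 148.75 mm²) is removed, clipping the outline — area = 155.62 mm². At z = 1.5: the cube is present — its section is the full 29×10.5 rectangle (area 304.50 mm²); the cube at (9, 1.5) is present — its section is the full 23×5 rectangle (area 115.00 mm²); the r=2.5 cylinder at (11, 7) gives a regular 32-gon of circumradius 2.5 (constant along its height) (area = (32/2)·2.500²·sin(360°/32) = 19.51 mm²); the cube at (9.5, -0.5) (footprint 8.5×17.5) is included at this height (area 148.75 mm²); Taking the first minus the rest: starting from the 29×10.5 cube (304.50 mm²), the 23×5 cube at (9, 1.5) partially overlaps it — only the 100.00 mm² overlap (of its 115.00 mm²) is removed, clipping the outline; the r=2.5 cylinder at (11, 7) partially overlaps it — only the 12.49 mm² overlap (of its 19.51 mm²) is removed, clipping the outline; the 8.5×17.5 cube at (9.5, -0.5) partially overlaps it — only the 36.39 mm² overlap (of its 148.75 mm²) is removed, clipping the outline — area = 155.62 mm². Checking containment: the cross-section at z = 1.5 is a subset of the cross-section at z = 1.25.

entirely on top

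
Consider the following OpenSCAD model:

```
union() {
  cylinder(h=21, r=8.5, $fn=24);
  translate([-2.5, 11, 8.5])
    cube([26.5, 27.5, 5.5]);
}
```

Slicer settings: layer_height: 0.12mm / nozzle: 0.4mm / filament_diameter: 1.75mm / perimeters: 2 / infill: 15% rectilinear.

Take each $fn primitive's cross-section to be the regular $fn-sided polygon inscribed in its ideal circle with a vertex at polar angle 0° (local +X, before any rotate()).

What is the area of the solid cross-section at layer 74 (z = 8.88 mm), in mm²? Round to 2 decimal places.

953.15 mm²

At z = 8.88 mm: the r=8.5 cylinder contributes a regular 24-gon of circumradius 8.5 (area = (24/2)·8.500²·sin(360°/24) = 224.40 mm²); the 26.5×27.5 cube at (-2.5, 11) contributes its full rectangle (area 728.75 mm²); Merging all regions: the 2 present regions are separate (no shared area or edge), so areas and boundary lengths simply add and each stays a separate island — area = 953.15 mm². Overall, the cross-section has 2 separate islands. Net area = 953.15 mm².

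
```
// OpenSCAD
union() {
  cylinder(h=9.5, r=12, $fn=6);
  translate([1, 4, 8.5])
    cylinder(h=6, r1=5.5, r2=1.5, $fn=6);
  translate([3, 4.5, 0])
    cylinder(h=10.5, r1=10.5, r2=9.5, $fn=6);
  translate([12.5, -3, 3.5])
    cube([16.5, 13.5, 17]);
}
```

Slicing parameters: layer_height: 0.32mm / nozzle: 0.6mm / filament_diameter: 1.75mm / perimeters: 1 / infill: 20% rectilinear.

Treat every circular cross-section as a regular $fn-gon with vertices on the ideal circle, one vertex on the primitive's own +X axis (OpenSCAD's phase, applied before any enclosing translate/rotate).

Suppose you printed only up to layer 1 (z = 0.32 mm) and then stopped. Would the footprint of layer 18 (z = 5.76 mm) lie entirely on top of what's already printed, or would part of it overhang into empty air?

part overhangs

Compare the two slices. At z = 0.32: the r=12 cylinder gives a regular 6-gon of circumradius 12 (constant along its height) (area = (6/2)·12.000²·sin(360°/6) = 374.12 mm²); the cone at (1, 4) is not intersected at this z (z outside [8.5, 14.5]); the cone at (3, 4.5): at t=0.030 of its height the radius interpolates to r₁+(r₂−r₁)t = 10.470, giving a regular 6-gon of that circumradius (area = (6/2)·10.470²·sin(360°/6) = 284.78 mm²); the cube at (12.5, -3) is not intersected at this z (z outside [3.5, 20.5]); Combining (union): the regions partially overlap — summed areas 658.90 mm² minus the doubly-counted overlap 214.59 mm² gives 444.31 mm² — area = 444.31 mm². At z = 5.76: the cylinder: section is a regular 6-gon, circumradius r=12 (area = (6/2)·12.000²·sin(360°/6) = 374.12 mm²); the cone at (1, 4) does not reach this height (z outside [8.5, 14.5]); the cone at (3, 4.5): at t=0.549 of its height the radius interpolates to r₁+(r₂−r₁)t = 9.951, giving a regular 6-gon of that circumradius (area = (6/2)·9.951²·sin(360°/6) = 257.29 mm²); the cube at (12.5, -3) (footprint 16.5×13.5) is included at this height (area 222.75 mm²); Taking the union: the regions partially overlap — summed areas 854.16 mm² minus the doubly-counted overlap 199.86 mm² gives 654.31 mm² — area = 654.31 mm². Checking containment: at z = 5.76 the cross-section extends beyond the z = 0.32 cross-section by about 221.12 mm².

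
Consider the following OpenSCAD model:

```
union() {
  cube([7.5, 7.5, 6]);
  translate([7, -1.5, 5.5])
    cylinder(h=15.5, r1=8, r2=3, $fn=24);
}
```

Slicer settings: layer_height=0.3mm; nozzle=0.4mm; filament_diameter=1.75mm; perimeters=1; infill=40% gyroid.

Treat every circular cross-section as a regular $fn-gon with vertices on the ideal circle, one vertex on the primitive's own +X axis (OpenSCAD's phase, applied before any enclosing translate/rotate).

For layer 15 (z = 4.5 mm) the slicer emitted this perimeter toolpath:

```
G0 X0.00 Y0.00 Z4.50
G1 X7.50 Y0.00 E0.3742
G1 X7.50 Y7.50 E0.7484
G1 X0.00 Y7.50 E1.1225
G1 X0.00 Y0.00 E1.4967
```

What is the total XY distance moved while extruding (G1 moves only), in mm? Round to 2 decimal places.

Sum the Euclidean lengths of each G1 segment: total = 30.00 mm.

30.00 mm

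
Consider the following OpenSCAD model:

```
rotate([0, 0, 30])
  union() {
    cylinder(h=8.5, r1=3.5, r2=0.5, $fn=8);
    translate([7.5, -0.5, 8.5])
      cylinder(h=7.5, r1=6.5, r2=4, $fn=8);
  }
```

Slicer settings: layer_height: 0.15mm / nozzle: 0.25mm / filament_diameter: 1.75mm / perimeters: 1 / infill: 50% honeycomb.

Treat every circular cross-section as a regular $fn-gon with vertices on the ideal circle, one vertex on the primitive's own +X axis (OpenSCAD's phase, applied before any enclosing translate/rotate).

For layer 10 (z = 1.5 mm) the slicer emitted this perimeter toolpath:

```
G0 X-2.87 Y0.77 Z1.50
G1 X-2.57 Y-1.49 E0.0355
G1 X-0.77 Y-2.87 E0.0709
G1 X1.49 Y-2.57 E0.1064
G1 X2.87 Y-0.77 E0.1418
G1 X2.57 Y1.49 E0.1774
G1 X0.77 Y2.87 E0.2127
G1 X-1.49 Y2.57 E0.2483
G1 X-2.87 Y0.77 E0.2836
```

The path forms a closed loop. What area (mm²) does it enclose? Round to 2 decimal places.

24.97 mm²

Apply the shoelace formula to the sequence of (X, Y) vertices; enclosed area = 24.97 mm².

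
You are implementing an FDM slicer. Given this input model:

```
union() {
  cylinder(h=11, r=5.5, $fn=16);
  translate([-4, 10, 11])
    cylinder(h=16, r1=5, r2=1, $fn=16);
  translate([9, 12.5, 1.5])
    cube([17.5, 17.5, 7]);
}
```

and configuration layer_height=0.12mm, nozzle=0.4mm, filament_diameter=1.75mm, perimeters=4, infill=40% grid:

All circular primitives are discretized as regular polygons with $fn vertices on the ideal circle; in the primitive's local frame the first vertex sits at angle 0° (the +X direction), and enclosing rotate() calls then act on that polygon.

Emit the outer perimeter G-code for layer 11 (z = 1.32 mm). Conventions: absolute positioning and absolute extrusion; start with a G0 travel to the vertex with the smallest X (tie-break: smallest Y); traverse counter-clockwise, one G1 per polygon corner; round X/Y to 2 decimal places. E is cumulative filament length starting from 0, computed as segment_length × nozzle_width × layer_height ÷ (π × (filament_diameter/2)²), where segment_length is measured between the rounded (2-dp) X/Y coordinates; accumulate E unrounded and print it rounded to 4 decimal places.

At z = 1.32 mm: the cylinder: section is a regular 16-gon, circumradius r=5.5; the cone at (-4, 10) does not reach this height (z outside [11, 27]); the cube at (9, 12.5) is absent (z outside [1.5, 8.5]); Merging all regions: only the r=5.5 cylinder is present, so the union is just that shape — 1 connected region. The outline is a single polygon with 16 vertices. Extrusion per mm of travel: 0.4 × 0.12 / (π × 0.875²) = 0.019956. Accumulating E over each segment gives final E = 0.6851.

G0 X-5.50 Y0.00 Z1.32
G1 X-5.08 Y-2.10 E0.0427
G1 X-3.89 Y-3.89 E0.0856
G1 X-2.10 Y-5.08 E0.1285
G1 X0.00 Y-5.50 E0.1713
G1 X2.10 Y-5.08 E0.2140
G1 X3.89 Y-3.89 E0.2569
G1 X5.08 Y-2.10 E0.2998
G1 X5.50 Y0.00 E0.3425
G1 X5.08 Y2.10 E0.3853
G1 X3.89 Y3.89 E0.4282
G1 X2.10 Y5.08 E0.4711
G1 X0.00 Y5.50 E0.5138
G1 X-2.10 Y5.08 E0.5565
G1 X-3.89 Y3.89 E0.5994
G1 X-5.08 Y2.10 E0.6423
G1 X-5.50 Y0.00 E0.6851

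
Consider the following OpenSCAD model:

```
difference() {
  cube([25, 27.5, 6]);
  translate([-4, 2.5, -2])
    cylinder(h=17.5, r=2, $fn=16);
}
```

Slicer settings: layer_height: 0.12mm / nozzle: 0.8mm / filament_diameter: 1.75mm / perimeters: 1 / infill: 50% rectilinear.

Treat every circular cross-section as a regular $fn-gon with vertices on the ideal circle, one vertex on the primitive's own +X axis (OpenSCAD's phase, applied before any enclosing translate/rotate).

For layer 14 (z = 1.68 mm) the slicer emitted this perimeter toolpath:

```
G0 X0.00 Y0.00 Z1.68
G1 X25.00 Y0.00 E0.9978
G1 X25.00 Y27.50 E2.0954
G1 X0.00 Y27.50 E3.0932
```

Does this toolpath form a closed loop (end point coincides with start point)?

Start point (G0): (0.00, 0.00). End point (last G1): the path does not return to the start — open.

no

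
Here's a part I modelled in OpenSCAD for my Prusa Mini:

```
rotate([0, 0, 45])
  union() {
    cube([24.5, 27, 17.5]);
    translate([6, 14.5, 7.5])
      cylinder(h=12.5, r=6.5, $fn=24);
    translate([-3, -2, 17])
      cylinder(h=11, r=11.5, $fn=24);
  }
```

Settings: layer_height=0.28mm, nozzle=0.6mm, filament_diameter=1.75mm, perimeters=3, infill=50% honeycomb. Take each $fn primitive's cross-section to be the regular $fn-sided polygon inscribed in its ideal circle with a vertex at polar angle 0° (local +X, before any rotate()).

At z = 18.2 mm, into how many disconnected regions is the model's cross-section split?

At z = 18.2 mm: the cube does not reach this height (z outside [0, 17.5]); the r=6.5 cylinder at (6, 14.5) gives a regular 24-gon of circumradius 6.5 (constant along its height); the r=11.5 cylinder at (-3, -2) gives a regular 24-gon of circumradius 11.5 (constant along its height); Combining (union): the 2 present regions are separate (no shared area or edge), so areas and boundary lengths simply add and each stays a separate island — 2 connected regions; (whole slice rotated 45° about Z — lengths, areas and connectivity unchanged). The result has 2 disconnected regions.

2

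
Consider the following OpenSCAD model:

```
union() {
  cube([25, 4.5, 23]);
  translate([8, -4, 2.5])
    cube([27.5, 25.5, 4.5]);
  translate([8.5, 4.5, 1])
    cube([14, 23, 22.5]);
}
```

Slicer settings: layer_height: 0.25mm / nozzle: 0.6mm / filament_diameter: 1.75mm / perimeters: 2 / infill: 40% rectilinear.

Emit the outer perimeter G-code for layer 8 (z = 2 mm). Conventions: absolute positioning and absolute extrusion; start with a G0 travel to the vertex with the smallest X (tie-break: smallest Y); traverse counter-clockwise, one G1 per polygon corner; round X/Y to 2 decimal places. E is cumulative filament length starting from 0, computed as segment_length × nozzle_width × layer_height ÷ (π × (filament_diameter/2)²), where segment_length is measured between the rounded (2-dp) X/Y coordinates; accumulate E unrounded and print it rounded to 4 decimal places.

At z = 2 mm: the 25×4.5 cube contributes its full rectangle; the cube at (8, -4) is not intersected at this z (z outside [2.5, 7]); the cube at (8.5, 4.5) (footprint 14×23) is included at this height; Merging all regions: the 2 present regions share edge segments without overlapping in area, so areas simply add but the touching pieces fuse into one outline (the shared edge portions become interior and drop out of the boundary) — 1 connected region. The outline is a single polygon with 8 vertices. Extrusion per mm of travel: 0.6 × 0.25 / (π × 0.875²) = 0.062363. Accumulating E over each segment gives final E = 6.5481.

G0 X0.00 Y0.00 Z2.00
G1 X25.00 Y0.00 E1.5591
G1 X25.00 Y4.50 E1.8397
G1 X22.50 Y4.50 E1.9956
G1 X22.50 Y27.50 E3.4300
G1 X8.50 Y27.50 E4.3030
G1 X8.50 Y4.50 E5.7374
G1 X0.00 Y4.50 E6.2675
G1 X0.00 Y0.00 E6.5481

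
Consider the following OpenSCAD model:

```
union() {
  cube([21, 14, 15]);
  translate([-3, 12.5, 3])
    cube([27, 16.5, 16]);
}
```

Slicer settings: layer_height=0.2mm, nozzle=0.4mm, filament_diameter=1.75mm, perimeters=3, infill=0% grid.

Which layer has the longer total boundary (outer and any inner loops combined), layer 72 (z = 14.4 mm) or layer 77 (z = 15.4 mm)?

layer 72 (z = 14.4 mm)

Layer 72 (z = 14.4): the 21×14 cube contributes its full rectangle (perimeter 70.00 mm); the 27×16.5 cube at (-3, 12.5) contributes its full rectangle (perimeter 87.00 mm); Taking the union: the regions partially overlap (shared area 31.50 mm²), so the edge portions inside another operand are dropped and the merged outline is re-measured after clipping — boundary = 112.00 mm. So its perimeter = 112.00 mm. Layer 77 (z = 15.4): the cube does not reach this height (z outside [0, 15]); the cube at (-3, 12.5) is present — its section is the full 27×16.5 rectangle (perimeter 87.00 mm); Combining (union): only the 27×16.5 cube at (-3, 12.5) is present, so the union is just that shape — boundary = 87.00 mm. So its perimeter = 87.00 mm. Layer 72 is larger (112.00 vs 87.00 mm).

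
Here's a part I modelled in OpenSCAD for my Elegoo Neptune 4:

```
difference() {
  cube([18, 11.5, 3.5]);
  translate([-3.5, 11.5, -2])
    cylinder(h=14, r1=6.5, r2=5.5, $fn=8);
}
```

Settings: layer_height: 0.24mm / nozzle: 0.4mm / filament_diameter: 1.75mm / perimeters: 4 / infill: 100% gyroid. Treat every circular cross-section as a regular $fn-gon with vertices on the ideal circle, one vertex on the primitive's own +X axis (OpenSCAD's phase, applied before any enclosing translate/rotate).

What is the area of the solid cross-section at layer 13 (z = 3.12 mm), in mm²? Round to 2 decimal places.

At z = 3.12 mm: the 18×11.5 cube contributes its full rectangle (area 207.00 mm²); the cone at (-3.5, 11.5): at t=0.366 of its height the radius interpolates to r₁+(r₂−r₁)t = 6.134, giving a regular 8-gon of that circumradius (area = (8/2)·6.134²·sin(360°/8) = 106.43 mm²); Subtracting the remaining from the first: starting from the 18×11.5 cube (207.00 mm²), the cone at (-3.5, 11.5) partially overlaps it — only the 7.68 mm² overlap (of its 106.43 mm²) is removed, clipping the outline — area = 199.32 mm². Overall, the cross-section is a single solid region. Net area = 199.32 mm².

199.32 mm²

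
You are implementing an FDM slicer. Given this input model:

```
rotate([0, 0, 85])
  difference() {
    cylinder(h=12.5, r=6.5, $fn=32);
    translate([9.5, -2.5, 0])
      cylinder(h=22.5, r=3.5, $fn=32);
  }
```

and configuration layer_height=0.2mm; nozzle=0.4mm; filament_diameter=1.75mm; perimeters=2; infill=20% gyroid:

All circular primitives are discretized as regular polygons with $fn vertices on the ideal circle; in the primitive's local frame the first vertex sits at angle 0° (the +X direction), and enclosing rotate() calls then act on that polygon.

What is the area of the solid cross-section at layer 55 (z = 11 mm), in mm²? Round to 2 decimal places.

131.72 mm²

At z = 11 mm: the r=6.5 cylinder gives a regular 32-gon of circumradius 6.5 (constant along its height) (area = (32/2)·6.500²·sin(360°/32) = 131.88 mm²); the r=3.5 cylinder at (9.5, -2.5) gives a regular 32-gon of circumradius 3.5 (constant along its height) (area = (32/2)·3.500²·sin(360°/32) = 38.24 mm²); Subtracting the remaining from the first: starting from the r=6.5 cylinder (131.88 mm²), the r=3.5 cylinder at (9.5, -2.5) partially overlaps it — only the 0.16 mm² overlap (of its 38.24 mm²) is removed, clipping the outline — area = 131.72 mm²; (whole slice rotated 85° about Z — lengths, areas and connectivity unchanged). Overall, the cross-section is a single solid region. Net area = 131.72 mm².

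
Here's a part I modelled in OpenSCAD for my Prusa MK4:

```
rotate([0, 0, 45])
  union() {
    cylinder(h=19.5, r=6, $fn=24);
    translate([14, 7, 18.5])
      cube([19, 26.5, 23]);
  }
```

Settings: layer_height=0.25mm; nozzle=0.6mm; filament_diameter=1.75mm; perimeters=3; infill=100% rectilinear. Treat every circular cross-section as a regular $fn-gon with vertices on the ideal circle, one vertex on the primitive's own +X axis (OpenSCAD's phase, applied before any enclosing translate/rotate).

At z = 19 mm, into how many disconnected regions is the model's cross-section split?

2

At z = 19 mm: the r=6 cylinder contributes a regular 24-gon of circumradius 6; the cube at (14, 7) is present — its section is the full 19×26.5 rectangle; Taking the union: the 2 present regions are separate (no shared area or edge), so areas and boundary lengths simply add and each stays a separate island — 2 connected regions; (rotated 45° about Z; rotation is an isometry so areas/perimeters/island counts are preserved). The result has 2 disconnected regions.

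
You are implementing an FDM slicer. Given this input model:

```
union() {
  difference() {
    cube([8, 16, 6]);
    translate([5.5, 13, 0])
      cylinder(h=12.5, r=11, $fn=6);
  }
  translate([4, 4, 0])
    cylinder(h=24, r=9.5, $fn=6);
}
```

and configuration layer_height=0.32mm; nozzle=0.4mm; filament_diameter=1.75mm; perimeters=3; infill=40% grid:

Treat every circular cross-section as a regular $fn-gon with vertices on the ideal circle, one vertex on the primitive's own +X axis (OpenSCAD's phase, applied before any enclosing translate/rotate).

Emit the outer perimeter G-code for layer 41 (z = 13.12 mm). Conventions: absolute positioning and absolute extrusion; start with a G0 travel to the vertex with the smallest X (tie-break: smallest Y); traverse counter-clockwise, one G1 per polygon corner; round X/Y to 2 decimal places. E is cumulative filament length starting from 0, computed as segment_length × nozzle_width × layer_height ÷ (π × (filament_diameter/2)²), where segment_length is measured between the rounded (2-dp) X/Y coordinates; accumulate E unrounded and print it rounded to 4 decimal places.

At z = 13.12 mm: the cube is absent (z outside [0, 6]); the cylinder at (5.5, 13) does not reach this height (z outside [0, 12.5]); Taking the first minus the rest: the first operand is absent here, so nothing remains; the r=9.5 cylinder at (4, 4) gives a regular 6-gon of circumradius 9.5 (constant along its height); Merging all regions: only the r=9.5 cylinder at (4, 4) is present, so the union is just that shape — 1 connected region. The outline is a single polygon with 6 vertices. Extrusion per mm of travel: 0.4 × 0.32 / (π × 0.875²) = 0.053216. Accumulating E over each segment gives final E = 3.0338.

G0 X-5.50 Y4.00 Z13.12
G1 X-0.75 Y-4.23 E0.5057
G1 X8.75 Y-4.23 E1.0112
G1 X13.50 Y4.00 E1.5169
G1 X8.75 Y12.23 E2.0226
G1 X-0.75 Y12.23 E2.5282
G1 X-5.50 Y4.00 E3.0338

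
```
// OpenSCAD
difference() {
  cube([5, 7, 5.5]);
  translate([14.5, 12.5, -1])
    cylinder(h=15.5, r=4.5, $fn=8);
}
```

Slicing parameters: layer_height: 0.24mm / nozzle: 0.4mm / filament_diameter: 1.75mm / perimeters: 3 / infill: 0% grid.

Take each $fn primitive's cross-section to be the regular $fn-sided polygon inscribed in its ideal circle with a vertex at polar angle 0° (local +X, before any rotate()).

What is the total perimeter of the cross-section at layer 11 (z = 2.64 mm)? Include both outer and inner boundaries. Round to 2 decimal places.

At z = 2.64 mm: the cube (footprint 5×7) is included at this height (perimeter 24.00 mm); the r=4.5 cylinder at (14.5, 12.5) gives a regular 8-gon of circumradius 4.5 (constant along its height) (perimeter = 2·8·4.500·sin(180°/8) = 27.55 mm); After the difference (first − rest): starting from the 5×7 cube, the r=4.5 cylinder at (14.5, 12.5) misses the remaining region (no effect) — boundary = 24.00 mm. Overall, the cross-section is a single solid region. Total boundary length (outer) = 24.00 mm.

24.00 mm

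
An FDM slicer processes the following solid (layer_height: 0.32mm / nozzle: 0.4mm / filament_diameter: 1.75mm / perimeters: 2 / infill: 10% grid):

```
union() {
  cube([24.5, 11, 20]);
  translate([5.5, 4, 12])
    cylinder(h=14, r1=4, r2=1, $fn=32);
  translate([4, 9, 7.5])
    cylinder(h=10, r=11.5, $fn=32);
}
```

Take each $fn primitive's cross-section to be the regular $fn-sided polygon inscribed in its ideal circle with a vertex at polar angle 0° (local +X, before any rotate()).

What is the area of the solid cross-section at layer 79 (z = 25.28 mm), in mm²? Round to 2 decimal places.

4.16 mm²

At z = 25.28 mm: the cube is absent (z outside [0, 20]); the cone at (5.5, 4) contributes a regular 32-gon of circumradius 1.154 (interpolated between r1=4 and r2=1 at t=0.949) (area = (32/2)·1.154²·sin(360°/32) = 4.16 mm²); the cylinder at (4, 9) is absent (z outside [7.5, 17.5]); Combining (union): only the cone at (5.5, 4) is present, so the union is just that shape — area = 4.16 mm². Overall, the cross-section is a single solid region. Net area = 4.16 mm².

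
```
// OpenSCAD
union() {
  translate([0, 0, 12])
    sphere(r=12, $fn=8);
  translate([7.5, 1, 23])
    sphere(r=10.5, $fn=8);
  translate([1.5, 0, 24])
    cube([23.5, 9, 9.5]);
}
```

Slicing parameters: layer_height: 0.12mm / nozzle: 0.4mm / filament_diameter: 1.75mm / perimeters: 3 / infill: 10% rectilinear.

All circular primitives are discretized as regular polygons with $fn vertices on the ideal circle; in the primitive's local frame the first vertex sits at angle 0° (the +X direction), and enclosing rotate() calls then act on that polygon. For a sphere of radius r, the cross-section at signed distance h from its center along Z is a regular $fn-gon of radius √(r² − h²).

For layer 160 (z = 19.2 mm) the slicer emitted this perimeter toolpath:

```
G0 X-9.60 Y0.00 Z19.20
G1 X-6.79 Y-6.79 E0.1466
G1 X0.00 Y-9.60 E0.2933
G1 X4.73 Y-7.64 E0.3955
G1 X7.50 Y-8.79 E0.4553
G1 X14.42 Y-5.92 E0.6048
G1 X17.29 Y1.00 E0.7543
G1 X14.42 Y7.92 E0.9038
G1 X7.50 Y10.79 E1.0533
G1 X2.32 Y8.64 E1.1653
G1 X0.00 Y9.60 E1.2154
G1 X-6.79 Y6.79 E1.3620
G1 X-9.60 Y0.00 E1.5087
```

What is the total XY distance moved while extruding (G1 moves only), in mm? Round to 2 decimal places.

75.60 mm

Sum the Euclidean lengths of each G1 segment: total = 75.60 mm.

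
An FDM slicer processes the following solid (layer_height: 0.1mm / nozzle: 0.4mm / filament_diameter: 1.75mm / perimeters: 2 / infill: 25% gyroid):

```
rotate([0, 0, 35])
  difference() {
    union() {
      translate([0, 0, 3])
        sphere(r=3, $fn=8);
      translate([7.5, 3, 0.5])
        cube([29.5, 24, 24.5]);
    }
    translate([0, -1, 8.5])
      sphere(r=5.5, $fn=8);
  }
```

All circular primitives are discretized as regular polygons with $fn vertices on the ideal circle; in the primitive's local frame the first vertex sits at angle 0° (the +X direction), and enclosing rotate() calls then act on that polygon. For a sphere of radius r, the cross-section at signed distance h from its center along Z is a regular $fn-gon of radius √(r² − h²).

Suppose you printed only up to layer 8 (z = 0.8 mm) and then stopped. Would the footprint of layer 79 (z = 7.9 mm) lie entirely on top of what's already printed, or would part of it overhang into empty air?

entirely on top

Compare the two slices. At z = 0.8: the sphere: section is a regular 8-gon, circumradius = √(r²−h²) = √(3²−2.2²) = 2.040 (area = (8/2)·2.040²·sin(360°/8) = 11.77 mm²); the cube at (7.5, 3) (footprint 29.5×24) is included at this height (area 708.00 mm²); Taking the union: the 2 present regions are separate (no shared area or edge), so areas and boundary lengths simply add and each stays a separate island — area = 719.77 mm²; the sphere at (0, -1) does not reach this height (|z−center|=7.700 > r=5.5); After the difference (first − rest): none of the subtracted shapes is present at this height, so that combined region is unchanged — area = 719.77 mm²; (rotated 35° about Z; rotation is an isometry so areas/perimeters/island counts are preserved). At z = 7.9: the sphere is not intersected at this z (|z−center|=4.900 > r=3); the cube at (7.5, 3) (footprint 29.5×24) is included at this height (area 708.00 mm²); Combining (union): only the 29.5×24 cube at (7.5, 3) is present, so the union is just that shape — area = 708.00 mm²; the sphere at (0, -1): section is a regular 8-gon, circumradius = √(r²−h²) = √(5.5²−0.6²) = 5.467 (area = (8/2)·5.467²·sin(360°/8) = 84.54 mm²); Taking the first minus the rest: starting from the result so far (708.00 mm²), the r=5.5 sphere at (0, -1) misses the remaining region (no effect) — area = 708.00 mm²; (whole slice rotated 35° about Z — lengths, areas and connectivity unchanged). Checking containment: the cross-section at z = 7.9 is a subset of the cross-section at z = 0.8.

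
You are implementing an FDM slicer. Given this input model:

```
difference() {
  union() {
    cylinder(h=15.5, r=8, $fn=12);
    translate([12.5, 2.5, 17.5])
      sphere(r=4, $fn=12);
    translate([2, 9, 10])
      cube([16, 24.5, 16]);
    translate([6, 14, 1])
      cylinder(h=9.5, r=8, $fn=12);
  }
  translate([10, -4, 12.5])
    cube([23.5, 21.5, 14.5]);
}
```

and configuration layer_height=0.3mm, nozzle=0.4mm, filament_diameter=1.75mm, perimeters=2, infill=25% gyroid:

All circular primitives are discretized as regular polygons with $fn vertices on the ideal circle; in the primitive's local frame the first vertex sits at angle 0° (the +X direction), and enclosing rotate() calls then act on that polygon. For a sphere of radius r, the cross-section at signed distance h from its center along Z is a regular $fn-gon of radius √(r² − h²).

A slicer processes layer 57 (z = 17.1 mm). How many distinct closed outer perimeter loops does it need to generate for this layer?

2

At z = 17.1 mm: the cylinder is not intersected at this z (z outside [0, 15.5]); the r=4 sphere at (12.5, 2.5) contributes a regular 12-gon of circumradius √(4²−0.4²) = 3.980; the 16×24.5 cube at (2, 9) contributes its full rectangle; the cylinder at (6, 14) is absent (z outside [1, 10.5]); Combining (union): the 2 present regions are separate (no shared area or edge), so areas and boundary lengths simply add and each stays a separate island — 2 connected regions; the 23.5×21.5 cube at (10, -4) contributes its full rectangle; After the difference (first − rest): starting from the result so far, the 23.5×21.5 cube at (10, -4) partially overlaps it — only the 109.79 mm² overlap (of its 505.25 mm²) is removed, clipping the outline — 2 connected regions. The result has 2 disconnected regions.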